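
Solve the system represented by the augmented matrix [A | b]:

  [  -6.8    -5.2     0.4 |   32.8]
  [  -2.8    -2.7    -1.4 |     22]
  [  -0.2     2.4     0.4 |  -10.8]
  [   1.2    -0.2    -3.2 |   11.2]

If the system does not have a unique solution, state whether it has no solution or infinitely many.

x_1 = -2, x_2 = -4, x_3 = -4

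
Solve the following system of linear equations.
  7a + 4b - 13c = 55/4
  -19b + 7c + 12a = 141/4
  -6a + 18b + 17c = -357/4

a = -1/2, b = -3, c = -9/4

Row-reduce the augmented matrix:
R1 ← R1 / (7).
R2 ← R2 − 12·R1.
R3 ← R3 + 6·R1.
R2 ← R2 / (-181/7).
R1 ← R1 − 4/7·R2.
R3 ← R3 − 150/7·R2.
R3 ← R3 / (5453/181).
R1 ← R1 + 219/181·R3.
R2 ← R2 + 205/181·R3.
Reading off the reduced rows gives a = -1/2, b = -3, c = -9/4.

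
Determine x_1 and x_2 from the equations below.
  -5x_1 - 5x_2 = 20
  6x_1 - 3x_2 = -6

Row-reduce the augmented matrix:
R1 ← R1 / (-5).
R2 ← R2 − 6·R1.
R2 ← R2 / (-9).
R1 ← R1 − 1·R2.
Reading off the reduced rows gives x_1 = -2, x_2 = -2.

x_1 = -2, x_2 = -2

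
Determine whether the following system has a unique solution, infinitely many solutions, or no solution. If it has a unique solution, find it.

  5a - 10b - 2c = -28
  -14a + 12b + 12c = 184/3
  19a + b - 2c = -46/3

a = -2/3, b = 2, c = 7/3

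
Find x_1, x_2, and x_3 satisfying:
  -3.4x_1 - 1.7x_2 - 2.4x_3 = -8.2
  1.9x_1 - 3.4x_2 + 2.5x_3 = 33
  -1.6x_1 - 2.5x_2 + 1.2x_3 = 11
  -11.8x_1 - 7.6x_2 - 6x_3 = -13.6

Row-reduce the augmented matrix:
R1 ← R1 / (-17/5).
R2 ← R2 − 19/10·R1.
R3 ← R3 + 8/5·R1.
R4 ← R4 + 59/5·R1.
R2 ← R2 / (-87/20).
R1 ← R1 − 1/2·R2.
R3 ← R3 + 17/10·R2.
R4 ← R4 + 17/10·R2.
R3 ← R3 / (13877/7395).
R1 ← R1 − 73/87·R3.
R2 ← R2 + 394/1479·R3.
R4 ← R4 − 13877/7395·R3.
R4 reduces to 0 = 0, so the extra equation is consistent.
Reading off the reduced rows gives x_1 = 4, x_2 = -6, x_3 = 2.

x_1 = 4, x_2 = -6, x_3 = 2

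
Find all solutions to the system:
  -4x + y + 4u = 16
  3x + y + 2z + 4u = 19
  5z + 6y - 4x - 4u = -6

infinitely many solutions

Row-reduce:
R1 ← R1 / (-4).
R2 ← R2 − 3·R1.
R3 ← R3 + 4·R1.
R2 ← R2 / (7/4).
R1 ← R1 + 1/4·R2.
R3 ← R3 − 5·R2.
R3 ← R3 / (-5/7).
R1 ← R1 − 2/7·R3.
R2 ← R2 − 8/7·R3.
Rank is 3 with 4 unknowns, leaving u free.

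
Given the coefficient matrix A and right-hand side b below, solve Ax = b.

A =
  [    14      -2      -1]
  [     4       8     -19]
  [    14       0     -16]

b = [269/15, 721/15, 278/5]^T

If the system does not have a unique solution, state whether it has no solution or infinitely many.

x_1 = 1, x_2 = -2/3, x_3 = -13/5

Row-reduce the augmented matrix:
R1 ← R1 / (14).
R2 ← R2 − 4·R1.
R3 ← R3 − 14·R1.
R2 ← R2 / (60/7).
R1 ← R1 + 1/7·R2.
R3 ← R3 − 2·R2.
R3 ← R3 / (-319/30).
R1 ← R1 + 23/60·R3.
R2 ← R2 + 131/60·R3.
Reading off the reduced rows gives x_1 = 1, x_2 = -2/3, x_3 = -13/5.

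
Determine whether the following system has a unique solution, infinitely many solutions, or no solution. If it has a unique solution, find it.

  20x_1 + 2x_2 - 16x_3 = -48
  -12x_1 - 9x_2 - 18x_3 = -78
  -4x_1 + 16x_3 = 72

Row-reduce the augmented matrix:
R1 ← R1 / (20).
R2 ← R2 + 12·R1.
R3 ← R3 + 4·R1.
R2 ← R2 / (-39/5).
R1 ← R1 − 1/10·R2.
R3 ← R3 − 2/5·R2.
R3 ← R3 / (148/13).
R1 ← R1 + 15/13·R3.
R2 ← R2 − 46/13·R3.
Reading off the reduced rows gives x_1 = 2, x_2 = -4, x_3 = 5.

x_1 = 2, x_2 = -4, x_3 = 5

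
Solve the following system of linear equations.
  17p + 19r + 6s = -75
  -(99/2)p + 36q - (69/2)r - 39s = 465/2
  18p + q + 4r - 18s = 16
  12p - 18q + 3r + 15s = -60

infinitely many solutions

Row-reduce:
R1 ← R1 / (17).
R2 ← R2 + 99/2·R1.
R3 ← R3 − 18·R1.
R4 ← R4 − 12·R1.
R2 ← R2 / (36).
R3 ← R3 − 1·R2.
R4 ← R4 + 18·R2.
R3 ← R3 / (-1703/102).
R1 ← R1 − 19/17·R3.
R2 ← R2 − 59/102·R3.
Rank is 3 with 4 unknowns, leaving s free.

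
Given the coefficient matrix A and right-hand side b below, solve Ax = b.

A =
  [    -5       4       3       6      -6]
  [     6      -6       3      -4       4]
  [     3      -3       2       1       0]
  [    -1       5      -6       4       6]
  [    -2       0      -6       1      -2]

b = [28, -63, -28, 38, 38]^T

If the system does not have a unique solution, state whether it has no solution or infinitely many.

x_1 = -1, x_2 = 5, x_3 = -5, x_4 = 0, x_5 = -3

Row-reduce the augmented matrix:
R1 ← R1 / (-5).
R2 ← R2 − 6·R1.
R3 ← R3 − 3·R1.
R4 ← R4 + 1·R1.
R5 ← R5 + 2·R1.
R2 ← R2 / (-6/5).
R1 ← R1 + 4/5·R2.
R3 ← R3 + 3/5·R2.
R4 ← R4 − 21/5·R2.
R5 ← R5 + 8/5·R2.
R3 ← R3 / (1/2).
R1 ← R1 + 5·R3.
R2 ← R2 + 11/2·R3.
R4 ← R4 − 33/2·R3.
R5 ← R5 + 16·R3.
R4 ← R4 / (-85).
R1 ← R1 − 80/3·R4.
R2 ← R2 − 91/3·R4.
R3 ← R3 − 6·R4.
R5 ← R5 − 271/3·R4.
R5 ← R5 / (1672/255).
R1 ← R1 − 142/51·R5.
R2 ← R2 − 712/255·R5.
R3 ← R3 − 32/85·R5.
R4 ← R4 + 62/85·R5.
Reading off the reduced rows gives x_1 = -1, x_2 = 5, x_3 = -5, x_4 = 0, x_5 = -3.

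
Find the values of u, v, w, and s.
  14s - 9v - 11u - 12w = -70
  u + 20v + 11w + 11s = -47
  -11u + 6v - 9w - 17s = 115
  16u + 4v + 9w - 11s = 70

u = 3, v = 3, w = -5, s = -5

Row-reduce the augmented matrix:
R1 ← R1 / (-11).
R2 ← R2 − 1·R1.
R3 ← R3 + 11·R1.
R4 ← R4 − 16·R1.
R2 ← R2 / (211/11).
R1 ← R1 − 9/11·R2.
R3 ← R3 − 15·R2.
R4 ← R4 + 100/11·R2.
R3 ← R3 / (-1002/211).
R1 ← R1 − 141/211·R3.
R2 ← R2 − 109/211·R3.
R4 ← R4 + 793/211·R3.
R4 ← R4 / (23702/501).
R1 ← R1 + 1254/167·R4.
R2 ← R2 + 1892/501·R4.
R3 ← R3 − 4283/501·R4.
Reading off the reduced rows gives u = 3, v = 3, w = -5, s = -5.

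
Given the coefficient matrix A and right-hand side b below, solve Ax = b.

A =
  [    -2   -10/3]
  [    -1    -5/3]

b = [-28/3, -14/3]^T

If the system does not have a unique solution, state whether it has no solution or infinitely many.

Row-reduce:
R1 ← R1 / (-2).
R2 ← R2 + 1·R1.
Rank is 1 with 2 unknowns, leaving x_2 free.

infinitely many solutions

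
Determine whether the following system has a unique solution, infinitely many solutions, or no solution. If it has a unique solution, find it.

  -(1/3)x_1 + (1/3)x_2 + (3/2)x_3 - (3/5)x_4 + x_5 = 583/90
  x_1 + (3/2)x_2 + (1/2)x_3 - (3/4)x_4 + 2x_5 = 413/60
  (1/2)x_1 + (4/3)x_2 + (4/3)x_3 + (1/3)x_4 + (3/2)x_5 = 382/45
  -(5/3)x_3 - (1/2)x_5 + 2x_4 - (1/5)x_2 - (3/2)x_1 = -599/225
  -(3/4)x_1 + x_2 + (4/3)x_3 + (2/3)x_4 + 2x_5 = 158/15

x_1 = -4/3, x_2 = 11/5, x_3 = 7/3, x_4 = 1/3, x_5 = 2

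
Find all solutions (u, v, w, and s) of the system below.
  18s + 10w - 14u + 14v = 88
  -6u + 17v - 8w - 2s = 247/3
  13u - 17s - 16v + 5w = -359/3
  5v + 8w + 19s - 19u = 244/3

Row-reduce the augmented matrix:
R1 ← R1 / (-14).
R2 ← R2 + 6·R1.
R3 ← R3 − 13·R1.
R4 ← R4 + 19·R1.
R2 ← R2 / (11).
R1 ← R1 + 1·R2.
R3 ← R3 + 3·R2.
R4 ← R4 + 14·R2.
R3 ← R3 / (842/77).
R1 ← R1 + 141/77·R3.
R2 ← R2 + 86/77·R3.
R4 ← R4 + 1633/77·R3.
R4 ← R4 / (-9887/421).
R1 ← R1 + 1120/421·R4.
R2 ← R2 + 498/421·R4.
R3 ← R3 + 113/421·R4.
Reading off the reduced rows gives u = -3, v = 3, w = -2, s = 4/3.

u = -3, v = 3, w = -2, s = 4/3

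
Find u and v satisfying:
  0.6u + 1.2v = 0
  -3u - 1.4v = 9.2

u = -4, v = 2

Row-reduce the augmented matrix:
R1 ← R1 / (3/5).
R2 ← R2 + 3·R1.
R2 ← R2 / (23/5).
R1 ← R1 − 2·R2.
Reading off the reduced rows gives u = -4, v = 2.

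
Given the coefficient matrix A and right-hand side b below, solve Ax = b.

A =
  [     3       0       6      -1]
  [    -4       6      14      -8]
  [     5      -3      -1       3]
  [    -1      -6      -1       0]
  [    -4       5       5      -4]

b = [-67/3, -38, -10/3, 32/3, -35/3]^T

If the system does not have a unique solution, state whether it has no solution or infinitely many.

x_1 = -2, x_2 = -1, x_3 = -8/3, x_4 = 1/3

Row-reduce the augmented matrix:
R1 ← R1 / (3).
R2 ← R2 + 4·R1.
R3 ← R3 − 5·R1.
R4 ← R4 + 1·R1.
R5 ← R5 + 4·R1.
R2 ← R2 / (6).
R3 ← R3 + 3·R2.
R4 ← R4 + 6·R2.
R5 ← R5 − 5·R2.
Swap R3 and R4.
R3 ← R3 / (23).
R1 ← R1 − 2·R3.
R2 ← R2 − 11/3·R3.
R5 ← R5 + 16/3·R3.
Swap R4 and R5.
R4 ← R4 / (14/69).
R1 ← R1 − 35/69·R4.
R2 ← R2 + 1/69·R4.
R3 ← R3 + 29/69·R4.
R5 reduces to 0 = 0, so the extra equation is consistent.
Reading off the reduced rows gives x_1 = -2, x_2 = -1, x_3 = -8/3, x_4 = 1/3.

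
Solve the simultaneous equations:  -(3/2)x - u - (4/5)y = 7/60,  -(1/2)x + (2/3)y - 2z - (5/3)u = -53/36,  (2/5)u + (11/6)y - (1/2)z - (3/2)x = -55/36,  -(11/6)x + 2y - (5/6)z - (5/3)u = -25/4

Row-reduce the augmented matrix:
R1 ← R1 / (-3/2).
R2 ← R2 + 1/2·R1.
R3 ← R3 + 3/2·R1.
R4 ← R4 + 11/6·R1.
R2 ← R2 / (14/15).
R1 ← R1 − 8/15·R2.
R3 ← R3 − 79/30·R2.
R4 ← R4 − 134/45·R2.
R3 ← R3 / (36/7).
R1 ← R1 − 8/7·R3.
R2 ← R2 + 15/7·R3.
R4 ← R4 − 233/42·R3.
R4 ← R4 / (-2849/1620).
R1 ← R1 − 38/135·R4.
R2 ← R2 − 13/18·R4.
R3 ← R3 − 271/270·R4.
Reading off the reduced rows gives x = -1/2, y = -7/3, z = -2, u = 5/2.

x = -1/2, y = -7/3, z = -2, u = 5/2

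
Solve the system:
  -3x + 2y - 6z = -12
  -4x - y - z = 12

infinitely many solutions

Row-reduce:
R1 ← R1 / (-3).
R2 ← R2 + 4·R1.
R2 ← R2 / (-11/3).
R1 ← R1 + 2/3·R2.
Rank is 2 with 3 unknowns, leaving z free.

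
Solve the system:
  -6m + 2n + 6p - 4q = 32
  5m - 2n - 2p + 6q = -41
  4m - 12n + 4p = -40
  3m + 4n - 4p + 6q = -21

Row-reduce:
R1 ← R1 / (-6).
R2 ← R2 − 5·R1.
R3 ← R3 − 4·R1.
R4 ← R4 − 3·R1.
R2 ← R2 / (-1/3).
R1 ← R1 + 1/3·R2.
R3 ← R3 + 32/3·R2.
R4 ← R4 − 5·R2.
R3 ← R3 / (-88).
R1 ← R1 + 4·R3.
R2 ← R2 + 9·R3.
R4 ← R4 − 44·R3.
Rank is 3 with 4 unknowns, leaving q free.

infinitely many solutions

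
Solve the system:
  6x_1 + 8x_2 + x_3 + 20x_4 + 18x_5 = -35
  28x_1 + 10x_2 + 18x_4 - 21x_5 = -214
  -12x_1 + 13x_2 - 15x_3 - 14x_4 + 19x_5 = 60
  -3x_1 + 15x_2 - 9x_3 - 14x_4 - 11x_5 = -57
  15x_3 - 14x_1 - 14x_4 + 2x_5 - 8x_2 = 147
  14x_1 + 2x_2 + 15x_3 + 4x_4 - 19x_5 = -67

Row-reduce the augmented matrix:
R1 ← R1 / (6).
R2 ← R2 − 28·R1.
R3 ← R3 + 12·R1.
R4 ← R4 + 3·R1.
R5 ← R5 + 14·R1.
R6 ← R6 − 14·R1.
R2 ← R2 / (-82/3).
R1 ← R1 − 4/3·R2.
R3 ← R3 − 29·R2.
R4 ← R4 − 19·R2.
R5 ← R5 − 32/3·R2.
R6 ← R6 + 50/3·R2.
R3 ← R3 / (-736/41).
R1 ← R1 + 5/82·R3.
R2 ← R2 − 7/41·R3.
R4 ← R4 + 963/82·R3.
R5 ← R5 − 636/41·R3.
R6 ← R6 − 636/41·R3.
R4 ← R4 / (-31039/1472).
R1 ← R1 + 233/1472·R4.
R2 ← R2 − 1651/736·R4.
R3 ← R3 − 2211/736·R4.
R5 ← R5 + 7973/184·R4.
R6 ← R6 + 7973/184·R4.
R5 ← R5 / (1010509/31039).
R1 ← R1 + 51042/31039·R5.
R2 ← R2 + 23184/31039·R5.
R3 ← R3 + 70904/31039·R5.
R4 ← R4 − 112133/62078·R5.
R6 ← R6 − 1010509/31039·R5.
R6 reduces to 0 = 0, so the extra equation is consistent.
Reading off the reduced rows gives x_1 = -1, x_2 = -3, x_3 = 3, x_4 = -4, x_5 = 4.

x_1 = -1, x_2 = -3, x_3 = 3, x_4 = -4, x_5 = 4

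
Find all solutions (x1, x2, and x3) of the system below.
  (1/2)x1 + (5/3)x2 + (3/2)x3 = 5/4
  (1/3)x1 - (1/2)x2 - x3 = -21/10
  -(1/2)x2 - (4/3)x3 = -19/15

x1 = -3, x2 = 6/5, x3 = 1/2

Row-reduce the augmented matrix:
R1 ← R1 / (1/2).
R2 ← R2 − 1/3·R1.
R2 ← R2 / (-29/18).
R1 ← R1 − 10/3·R2.
R3 ← R3 + 1/2·R2.
R3 ← R3 / (-62/87).
R1 ← R1 + 33/29·R3.
R2 ← R2 − 36/29·R3.
Reading off the reduced rows gives x1 = -3, x2 = 6/5, x3 = 1/2.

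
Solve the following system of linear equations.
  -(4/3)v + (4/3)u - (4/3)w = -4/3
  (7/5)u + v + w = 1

Row-reduce:
R1 ← R1 / (4/3).
R2 ← R2 − 7/5·R1.
R2 ← R2 / (12/5).
R1 ← R1 + 1·R2.
Rank is 2 with 3 unknowns, leaving w free.

infinitely many solutions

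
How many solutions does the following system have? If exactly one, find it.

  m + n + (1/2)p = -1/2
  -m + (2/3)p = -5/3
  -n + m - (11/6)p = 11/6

no solution

Row-reduce:
R2 ← R2 + 1·R1.
R3 ← R3 − 1·R1.
R1 ← R1 − 1·R2.
R3 ← R3 + 2·R2.
Row 3 reduces to 0 = -2, a contradiction. The system is inconsistent.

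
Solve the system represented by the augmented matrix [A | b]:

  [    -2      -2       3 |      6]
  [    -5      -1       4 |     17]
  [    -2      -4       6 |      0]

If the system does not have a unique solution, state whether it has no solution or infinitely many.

x_1 = -6, x_2 = -3, x_3 = -4

Row-reduce the augmented matrix:
R1 ← R1 / (-2).
R2 ← R2 + 5·R1.
R3 ← R3 + 2·R1.
R2 ← R2 / (4).
R1 ← R1 − 1·R2.
R3 ← R3 + 2·R2.
R3 ← R3 / (5/4).
R1 ← R1 + 5/8·R3.
R2 ← R2 + 7/8·R3.
Reading off the reduced rows gives x_1 = -6, x_2 = -3, x_3 = -4.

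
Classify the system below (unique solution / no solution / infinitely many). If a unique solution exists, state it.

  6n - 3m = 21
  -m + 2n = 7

infinitely many solutions

Row-reduce:
R1 ← R1 / (-3).
R2 ← R2 + 1·R1.
Rank is 1 with 2 unknowns, leaving n free.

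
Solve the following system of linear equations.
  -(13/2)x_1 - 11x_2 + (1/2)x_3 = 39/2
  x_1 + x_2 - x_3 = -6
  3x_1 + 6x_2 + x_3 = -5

infinitely many solutions

Row-reduce:
R1 ← R1 / (-13/2).
R2 ← R2 − 1·R1.
R3 ← R3 − 3·R1.
R2 ← R2 / (-9/13).
R1 ← R1 − 22/13·R2.
R3 ← R3 − 12/13·R2.
Rank is 2 with 3 unknowns, leaving x_3 free.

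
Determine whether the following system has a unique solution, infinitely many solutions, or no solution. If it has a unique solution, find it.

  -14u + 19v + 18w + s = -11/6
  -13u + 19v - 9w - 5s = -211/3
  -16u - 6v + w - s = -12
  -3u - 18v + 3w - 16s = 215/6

u = 3/2, v = -3/2, w = 8/3, s = -1/3

Row-reduce the augmented matrix:
R1 ← R1 / (-14).
R2 ← R2 + 13·R1.
R3 ← R3 + 16·R1.
R4 ← R4 + 3·R1.
R2 ← R2 / (19/14).
R1 ← R1 + 19/14·R2.
R3 ← R3 + 194/7·R2.
R4 ← R4 + 309/14·R2.
R3 ← R3 / (-10349/19).
R1 ← R1 + 27·R3.
R2 ← R2 + 360/19·R3.
R4 ← R4 + 7962/19·R3.
R4 ← R4 / (-184622/10349).
R1 ← R1 − 1113/10349·R4.
R2 ← R2 + 853/10349·R4.
R3 ← R3 − 2341/10349·R4.
Reading off the reduced rows gives u = 3/2, v = -3/2, w = 8/3, s = -1/3.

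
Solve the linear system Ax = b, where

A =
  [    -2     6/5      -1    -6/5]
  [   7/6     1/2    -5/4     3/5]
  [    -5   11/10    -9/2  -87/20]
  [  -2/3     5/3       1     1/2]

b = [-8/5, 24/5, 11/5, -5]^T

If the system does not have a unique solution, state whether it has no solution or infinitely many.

Row-reduce:
R1 ← R1 / (-2).
R2 ← R2 − 7/6·R1.
R3 ← R3 + 5·R1.
R4 ← R4 + 2/3·R1.
R2 ← R2 / (6/5).
R1 ← R1 + 3/5·R2.
R3 ← R3 + 19/10·R2.
R4 ← R4 − 19/15·R2.
R3 ← R3 / (-353/72).
R1 ← R1 + 5/12·R3.
R2 ← R2 + 55/36·R3.
R4 ← R4 − 353/108·R3.
Row 4 reduces to 0 = -1/3, a contradiction. The system is inconsistent.

no solution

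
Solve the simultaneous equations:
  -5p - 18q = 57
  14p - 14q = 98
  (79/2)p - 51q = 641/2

no solution

Row-reduce:
R1 ← R1 / (-5).
R2 ← R2 − 14·R1.
R3 ← R3 − 79/2·R1.
R2 ← R2 / (-322/5).
R1 ← R1 − 18/5·R2.
R3 ← R3 + 966/5·R2.
Row 3 reduces to 0 = -2, a contradiction. The system is inconsistent.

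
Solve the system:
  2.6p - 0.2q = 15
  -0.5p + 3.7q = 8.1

p = 6, q = 3

Row-reduce the augmented matrix:
R1 ← R1 / (13/5).
R2 ← R2 + 1/2·R1.
R2 ← R2 / (238/65).
R1 ← R1 + 1/13·R2.
Reading off the reduced rows gives p = 6, q = 3.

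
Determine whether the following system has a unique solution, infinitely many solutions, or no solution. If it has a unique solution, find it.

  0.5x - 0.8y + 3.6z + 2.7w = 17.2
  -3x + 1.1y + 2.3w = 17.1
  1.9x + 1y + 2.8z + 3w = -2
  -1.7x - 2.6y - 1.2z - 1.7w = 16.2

Row-reduce the augmented matrix:
R1 ← R1 / (1/2).
R2 ← R2 + 3·R1.
R3 ← R3 − 19/10·R1.
R4 ← R4 + 17/10·R1.
R2 ← R2 / (-37/10).
R1 ← R1 + 8/5·R2.
R3 ← R3 − 101/25·R2.
R4 ← R4 + 133/25·R2.
R3 ← R3 / (11752/925).
R1 ← R1 + 396/185·R3.
R2 ← R2 + 216/37·R3.
R4 ← R4 + 18516/925·R3.
R4 ← R4 / (37247/29380).
R1 ← R1 + 2467/5876·R4.
R2 ← R2 − 2779/2938·R4.
R3 ← R3 − 23939/23504·R4.
Reading off the reduced rows gives x = -6, y = -5, z = 3, w = 2.

x = -6, y = -5, z = 3, w = 2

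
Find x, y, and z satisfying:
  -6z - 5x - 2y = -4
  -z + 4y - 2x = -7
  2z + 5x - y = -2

x = -2, y = -2, z = 3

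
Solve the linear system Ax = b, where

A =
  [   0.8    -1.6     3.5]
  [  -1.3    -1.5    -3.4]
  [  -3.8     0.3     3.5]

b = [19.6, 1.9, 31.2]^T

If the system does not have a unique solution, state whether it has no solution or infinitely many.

x_1 = -5, x_2 = -6, x_3 = 4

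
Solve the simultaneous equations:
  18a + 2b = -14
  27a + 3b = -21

infinitely many solutions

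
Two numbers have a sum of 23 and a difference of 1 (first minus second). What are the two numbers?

first number: 12, second number: 11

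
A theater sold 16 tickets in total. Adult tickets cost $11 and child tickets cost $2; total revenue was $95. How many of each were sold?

Let a = adult tickets, c = child tickets.
  c + a = 16
  2c + 11a = 95
From equation 1: a = 16 − c.
Substitute into equation 2 and solve: c = 9.
Then a = 7.

adult tickets: 7, child tickets: 9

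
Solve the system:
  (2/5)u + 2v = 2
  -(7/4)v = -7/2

Row-reduce the augmented matrix:
R1 ← R1 / (2/5).
R2 ← R2 / (-7/4).
R1 ← R1 − 5·R2.
Reading off the reduced rows gives u = -5, v = 2.

u = -5, v = 2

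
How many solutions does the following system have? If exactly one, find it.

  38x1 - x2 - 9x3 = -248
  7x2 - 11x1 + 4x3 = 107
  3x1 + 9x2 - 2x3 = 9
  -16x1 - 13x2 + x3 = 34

Row-reduce the augmented matrix:
R1 ← R1 / (38).
R2 ← R2 + 11·R1.
R3 ← R3 − 3·R1.
R4 ← R4 + 16·R1.
R2 ← R2 / (255/38).
R1 ← R1 + 1/38·R2.
R3 ← R3 − 345/38·R2.
R4 ← R4 + 255/19·R2.
R3 ← R3 / (-54/17).
R1 ← R1 + 59/255·R3.
R2 ← R2 − 53/255·R3.
R4 reduces to 0 = 0, so the extra equation is consistent.
Reading off the reduced rows gives x1 = -5, x2 = 4, x3 = 6.

x1 = -5, x2 = 4, x3 = 6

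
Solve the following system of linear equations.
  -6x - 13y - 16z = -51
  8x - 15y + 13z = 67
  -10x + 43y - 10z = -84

no solution

Row-reduce:
R1 ← R1 / (-6).
R2 ← R2 − 8·R1.
R3 ← R3 + 10·R1.
R2 ← R2 / (-97/3).
R1 ← R1 − 13/6·R2.
R3 ← R3 − 194/3·R2.
Row 3 reduces to 0 = -1, a contradiction. The system is inconsistent.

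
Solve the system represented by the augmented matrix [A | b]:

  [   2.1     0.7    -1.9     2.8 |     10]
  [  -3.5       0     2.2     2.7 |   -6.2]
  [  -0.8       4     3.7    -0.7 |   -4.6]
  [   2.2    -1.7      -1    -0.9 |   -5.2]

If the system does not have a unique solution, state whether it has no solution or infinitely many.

x_1 = -2, x_2 = 4, x_3 = -6, x_4 = 0

Row-reduce the augmented matrix:
R1 ← R1 / (21/10).
R2 ← R2 + 7/2·R1.
R3 ← R3 + 4/5·R1.
R4 ← R4 − 11/5·R1.
R2 ← R2 / (7/6).
R1 ← R1 − 1/3·R2.
R3 ← R3 − 64/15·R2.
R4 ← R4 + 73/30·R2.
R3 ← R3 / (2279/350).
R1 ← R1 + 22/35·R3.
R2 ← R2 + 29/35·R3.
R4 ← R4 + 359/350·R3.
R4 ← R4 / (1171797/159530).
R1 ← R1 + 53231/15953·R4.
R2 ← R2 − 46786/15953·R4.
R3 ← R3 + 9301/2279·R4.
Reading off the reduced rows gives x_1 = -2, x_2 = 4, x_3 = -6, x_4 = 0.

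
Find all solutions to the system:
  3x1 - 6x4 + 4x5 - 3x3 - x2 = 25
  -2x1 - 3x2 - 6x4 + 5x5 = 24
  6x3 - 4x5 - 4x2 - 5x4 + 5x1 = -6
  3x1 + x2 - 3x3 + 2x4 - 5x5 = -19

infinitely many solutions

Row-reduce:
R1 ← R1 / (3).
R2 ← R2 + 2·R1.
R3 ← R3 − 5·R1.
R4 ← R4 − 3·R1.
R2 ← R2 / (-11/3).
R1 ← R1 + 1/3·R2.
R3 ← R3 + 7/3·R2.
R4 ← R4 − 2·R2.
R3 ← R3 / (135/11).
R1 ← R1 + 9/11·R3.
R2 ← R2 − 6/11·R3.
R4 ← R4 + 12/11·R3.
R4 ← R4 / (32/9).
R1 ← R1 + 1/3·R4.
R2 ← R2 − 20/9·R4.
R3 ← R3 − 25/27·R4.
Rank is 4 with 5 unknowns, leaving x5 free.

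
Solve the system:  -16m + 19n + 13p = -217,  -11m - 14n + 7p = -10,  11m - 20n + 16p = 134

m = 6, n = -5, p = -2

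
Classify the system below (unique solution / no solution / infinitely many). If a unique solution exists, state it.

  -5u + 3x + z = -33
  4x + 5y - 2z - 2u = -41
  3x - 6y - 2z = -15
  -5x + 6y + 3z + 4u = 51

Row-reduce the augmented matrix:
R1 ← R1 / (3).
R2 ← R2 − 4·R1.
R3 ← R3 − 3·R1.
R4 ← R4 + 5·R1.
R2 ← R2 / (5).
R3 ← R3 + 6·R2.
R4 ← R4 − 6·R2.
R3 ← R3 / (-7).
R1 ← R1 − 1/3·R3.
R2 ← R2 + 2/3·R3.
R4 ← R4 − 26/3·R3.
R4 ← R4 / (67/21).
R1 ← R1 + 122/105·R4.
R2 ← R2 + 8/105·R4.
R3 ← R3 + 53/35·R4.
Reading off the reduced rows gives x = -3, y = -1, z = 6, u = 6.

x = -3, y = -1, z = 6, u = 6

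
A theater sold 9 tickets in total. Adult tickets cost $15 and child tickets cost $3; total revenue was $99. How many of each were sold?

Let a = adult tickets, c = child tickets.
  a + c = 9
  15a + 3c = 99
From equation 1: a = 9 − c.
Substitute into equation 2 and solve: c = 3.
Then a = 6.

adult tickets: 6, child tickets: 3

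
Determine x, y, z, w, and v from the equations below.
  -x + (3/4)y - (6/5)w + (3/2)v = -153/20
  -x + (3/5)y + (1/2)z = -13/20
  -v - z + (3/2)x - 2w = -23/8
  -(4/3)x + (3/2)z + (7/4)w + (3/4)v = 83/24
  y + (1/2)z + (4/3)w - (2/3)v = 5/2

x = -1/4, y = -7/3, z = 1, w = 2, v = -5/2

Row-reduce the augmented matrix:
R1 ← R1 / (-1).
R2 ← R2 + 1·R1.
R3 ← R3 − 3/2·R1.
R4 ← R4 + 4/3·R1.
R2 ← R2 / (-3/20).
R1 ← R1 + 3/4·R2.
R3 ← R3 − 9/8·R2.
R4 ← R4 + 1·R2.
R5 ← R5 − 1·R2.
R3 ← R3 / (11/4).
R1 ← R1 + 5/2·R3.
R2 ← R2 + 10/3·R3.
R4 ← R4 + 11/6·R3.
R5 ← R5 − 23/6·R3.
R4 ← R4 / (-71/60).
R1 ← R1 + 4/55·R4.
R2 ← R2 + 56/33·R4.
R3 ← R3 − 104/55·R4.
R5 ← R5 − 344/165·R4.
R5 ← R5 / (16268/2343).
R1 ← R1 + 2514/781·R5.
R2 ← R2 + 3990/781·R5.
R3 ← R3 + 240/781·R5.
R4 ← R4 + 125/71·R5.
Reading off the reduced rows gives x = -1/4, y = -7/3, z = 1, w = 2, v = -5/2.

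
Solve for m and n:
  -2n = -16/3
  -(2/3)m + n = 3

m = -1/2, n = 8/3

From equation 2: n = 3 + 2/3·m.
Substitute into equation 1 and solve: m = -1/2.
Then n = 8/3.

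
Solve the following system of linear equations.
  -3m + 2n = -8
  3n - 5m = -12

Row-reduce the augmented matrix:
R1 ← R1 / (-3).
R2 ← R2 + 5·R1.
R2 ← R2 / (-1/3).
R1 ← R1 + 2/3·R2.
Reading off the reduced rows gives m = 0, n = -4.

m = 0, n = -4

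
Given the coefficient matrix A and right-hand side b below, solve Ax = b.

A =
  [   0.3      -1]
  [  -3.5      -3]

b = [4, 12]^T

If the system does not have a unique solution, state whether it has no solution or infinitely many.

From equation 1: x_2 = -4 + 3/10·x_1.
Substitute into equation 2 and solve: x_1 = 0.
Then x_2 = -4.

x_1 = 0, x_2 = -4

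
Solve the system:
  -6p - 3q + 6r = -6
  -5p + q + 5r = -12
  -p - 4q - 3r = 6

p = 2, q = -2, r = 0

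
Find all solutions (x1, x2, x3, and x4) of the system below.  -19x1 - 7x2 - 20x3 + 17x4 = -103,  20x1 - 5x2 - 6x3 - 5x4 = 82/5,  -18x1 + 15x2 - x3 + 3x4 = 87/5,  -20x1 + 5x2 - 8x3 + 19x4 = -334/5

x1 = 1, x2 = 3, x3 = 3/5, x4 = -3

Row-reduce the augmented matrix:
R1 ← R1 / (-19).
R2 ← R2 − 20·R1.
R3 ← R3 + 18·R1.
R4 ← R4 + 20·R1.
R2 ← R2 / (-235/19).
R1 ← R1 − 7/19·R2.
R3 ← R3 − 411/19·R2.
R4 ← R4 − 235/19·R2.
R3 ← R3 / (-6901/235).
R1 ← R1 − 58/235·R3.
R2 ← R2 − 514/235·R3.
R4 ← R4 + 14·R3.
R4 ← R4 / (65534/6901).
R1 ← R1 + 2976/6901·R4.
R2 ← R2 + 2339/6901·R4.
R3 ← R3 + 2220/6901·R4.
Reading off the reduced rows gives x1 = 1, x2 = 3, x3 = 3/5, x4 = -3.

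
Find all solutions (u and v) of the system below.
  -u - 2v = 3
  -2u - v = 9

u = -5, v = 1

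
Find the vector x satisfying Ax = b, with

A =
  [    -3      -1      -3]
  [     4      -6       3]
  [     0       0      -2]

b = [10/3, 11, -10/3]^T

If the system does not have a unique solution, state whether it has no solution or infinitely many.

x_1 = -2, x_2 = -7/3, x_3 = 5/3

Row-reduce the augmented matrix:
R1 ← R1 / (-3).
R2 ← R2 − 4·R1.
R2 ← R2 / (-22/3).
R1 ← R1 − 1/3·R2.
R3 ← R3 / (-2).
R1 ← R1 − 21/22·R3.
R2 ← R2 − 3/22·R3.
Reading off the reduced rows gives x_1 = -2, x_2 = -7/3, x_3 = 5/3.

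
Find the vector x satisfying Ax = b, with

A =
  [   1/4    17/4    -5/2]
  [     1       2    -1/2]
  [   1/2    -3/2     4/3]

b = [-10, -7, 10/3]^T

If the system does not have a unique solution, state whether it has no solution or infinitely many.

no solution

Row-reduce:
R1 ← R1 / (1/4).
R2 ← R2 − 1·R1.
R3 ← R3 − 1/2·R1.
R2 ← R2 / (-15).
R1 ← R1 − 17·R2.
R3 ← R3 + 10·R2.
Row 3 reduces to 0 = 4/3, a contradiction. The system is inconsistent.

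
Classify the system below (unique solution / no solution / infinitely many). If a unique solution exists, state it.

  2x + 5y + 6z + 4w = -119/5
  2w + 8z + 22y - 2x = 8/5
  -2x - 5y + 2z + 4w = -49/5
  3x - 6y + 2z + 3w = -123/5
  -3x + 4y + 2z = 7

Row-reduce the augmented matrix:
R1 ← R1 / (2).
R2 ← R2 + 2·R1.
R3 ← R3 + 2·R1.
R4 ← R4 − 3·R1.
R5 ← R5 + 3·R1.
R2 ← R2 / (27).
R1 ← R1 − 5/2·R2.
R4 ← R4 + 27/2·R2.
R5 ← R5 − 23/2·R2.
R3 ← R3 / (8).
R1 ← R1 − 46/27·R3.
R2 ← R2 − 14/27·R3.
R5 ← R5 − 136/27·R3.
Swap R4 and R5.
R4 ← R4 / (-43/27).
R1 ← R1 + 7/27·R4.
R2 ← R2 + 8/27·R4.
R3 ← R3 − 1·R4.
R5 reduces to 0 = 0, so the extra equation is consistent.
Reading off the reduced rows gives x = -3, y = 1, z = -3, w = -6/5.

x = -3, y = 1, z = -3, w = -6/5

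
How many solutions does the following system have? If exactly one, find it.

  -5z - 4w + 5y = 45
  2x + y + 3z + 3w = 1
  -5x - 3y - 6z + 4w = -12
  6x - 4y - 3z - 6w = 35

Row-reduce the augmented matrix:
Swap R1 and R2.
R1 ← R1 / (2).
R3 ← R3 + 5·R1.
R4 ← R4 − 6·R1.
R2 ← R2 / (5).
R1 ← R1 − 1/2·R2.
R3 ← R3 + 1/2·R2.
R4 ← R4 + 7·R2.
R1 ← R1 − 2·R3.
R2 ← R2 + 1·R3.
R4 ← R4 + 19·R3.
R4 ← R4 / (1903/10).
R1 ← R1 + 203/10·R4.
R2 ← R2 − 103/10·R4.
R3 ← R3 − 111/10·R4.
Reading off the reduced rows gives x = 6, y = 4, z = -5, w = 0.

x = 6, y = 4, z = -5, w = 0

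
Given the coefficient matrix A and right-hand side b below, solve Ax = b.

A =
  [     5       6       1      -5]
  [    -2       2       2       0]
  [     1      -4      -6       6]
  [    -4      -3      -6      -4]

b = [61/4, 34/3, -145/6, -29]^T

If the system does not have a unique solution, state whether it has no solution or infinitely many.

Row-reduce the augmented matrix:
R1 ← R1 / (5).
R2 ← R2 + 2·R1.
R3 ← R3 − 1·R1.
R4 ← R4 + 4·R1.
R2 ← R2 / (22/5).
R1 ← R1 − 6/5·R2.
R3 ← R3 + 26/5·R2.
R4 ← R4 − 9/5·R2.
R3 ← R3 / (-37/11).
R1 ← R1 + 5/11·R3.
R2 ← R2 − 6/11·R3.
R4 ← R4 + 68/11·R3.
R4 ← R4 / (-581/37).
R1 ← R1 + 40/37·R4.
R2 ← R2 − 11/37·R4.
R3 ← R3 + 51/37·R4.
Reading off the reduced rows gives x_1 = 0, x_2 = 8/3, x_3 = 3, x_4 = 3/4.

x_1 = 0, x_2 = 8/3, x_3 = 3, x_4 = 3/4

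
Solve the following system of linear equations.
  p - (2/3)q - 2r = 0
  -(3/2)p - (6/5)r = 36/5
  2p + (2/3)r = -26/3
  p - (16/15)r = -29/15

no solution

Row-reduce:
R2 ← R2 + 3/2·R1.
R3 ← R3 − 2·R1.
R4 ← R4 − 1·R1.
R2 ← R2 / (-1).
R1 ← R1 + 2/3·R2.
R3 ← R3 − 4/3·R2.
R4 ← R4 − 2/3·R2.
R3 ← R3 / (-14/15).
R1 ← R1 − 4/5·R3.
R2 ← R2 − 21/5·R3.
R4 ← R4 + 28/15·R3.
Row 4 reduces to 0 = 1, a contradiction. The system is inconsistent.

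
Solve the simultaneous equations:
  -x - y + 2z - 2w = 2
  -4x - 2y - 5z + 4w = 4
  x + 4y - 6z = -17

infinitely many solutions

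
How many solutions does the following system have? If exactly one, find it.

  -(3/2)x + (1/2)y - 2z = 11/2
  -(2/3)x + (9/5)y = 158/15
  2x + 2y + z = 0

x = -5, y = 4, z = 2

Row-reduce the augmented matrix:
R1 ← R1 / (-3/2).
R2 ← R2 + 2/3·R1.
R3 ← R3 − 2·R1.
R2 ← R2 / (71/45).
R1 ← R1 + 1/3·R2.
R3 ← R3 − 8/3·R2.
R3 ← R3 / (-225/71).
R1 ← R1 − 108/71·R3.
R2 ← R2 − 40/71·R3.
Reading off the reduced rows gives x = -5, y = 4, z = 2.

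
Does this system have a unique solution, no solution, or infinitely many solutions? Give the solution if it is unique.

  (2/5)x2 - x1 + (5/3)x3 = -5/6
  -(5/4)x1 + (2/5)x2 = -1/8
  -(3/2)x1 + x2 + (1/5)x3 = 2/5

Row-reduce the augmented matrix:
R1 ← R1 / (-1).
R2 ← R2 + 5/4·R1.
R3 ← R3 + 3/2·R1.
R2 ← R2 / (-1/10).
R1 ← R1 + 2/5·R2.
R3 ← R3 − 2/5·R2.
R3 ← R3 / (-319/30).
R1 ← R1 − 20/3·R3.
R2 ← R2 − 125/6·R3.
Reading off the reduced rows gives x1 = 1/2, x2 = 5/4, x3 = -1/2.

x1 = 1/2, x2 = 5/4, x3 = -1/2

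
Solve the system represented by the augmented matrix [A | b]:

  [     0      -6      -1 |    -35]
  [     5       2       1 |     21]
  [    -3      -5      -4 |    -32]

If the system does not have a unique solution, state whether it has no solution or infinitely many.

x_1 = 2, x_2 = 6, x_3 = -1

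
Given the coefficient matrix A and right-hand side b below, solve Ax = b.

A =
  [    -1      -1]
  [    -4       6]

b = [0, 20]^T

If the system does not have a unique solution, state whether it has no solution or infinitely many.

Row-reduce the augmented matrix:
R1 ← R1 / (-1).
R2 ← R2 + 4·R1.
R2 ← R2 / (10).
R1 ← R1 − 1·R2.
Reading off the reduced rows gives x_1 = -2, x_2 = 2.

x_1 = -2, x_2 = 2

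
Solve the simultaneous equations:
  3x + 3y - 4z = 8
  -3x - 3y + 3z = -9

Row-reduce:
R1 ← R1 / (3).
R2 ← R2 + 3·R1.
R2 ← R2 / (-1).
R1 ← R1 + 4/3·R2.
Rank is 2 with 3 unknowns, leaving y free.

infinitely many solutions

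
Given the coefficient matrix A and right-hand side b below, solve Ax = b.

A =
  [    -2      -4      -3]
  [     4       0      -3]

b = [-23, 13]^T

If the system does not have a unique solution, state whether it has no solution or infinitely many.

Row-reduce:
R1 ← R1 / (-2).
R2 ← R2 − 4·R1.
R2 ← R2 / (-8).
R1 ← R1 − 2·R2.
Rank is 2 with 3 unknowns, leaving x_3 free.

infinitely many solutions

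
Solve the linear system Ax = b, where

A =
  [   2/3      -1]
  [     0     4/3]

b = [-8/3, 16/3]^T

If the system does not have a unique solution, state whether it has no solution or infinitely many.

x_1 = 2, x_2 = 4

From equation 1: x_2 = 8/3 + 2/3·x_1.
Substitute into equation 2 and solve: x_1 = 2.
Then x_2 = 4.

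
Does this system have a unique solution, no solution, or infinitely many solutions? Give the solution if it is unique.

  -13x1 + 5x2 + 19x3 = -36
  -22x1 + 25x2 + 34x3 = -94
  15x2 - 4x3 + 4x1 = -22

infinitely many solutions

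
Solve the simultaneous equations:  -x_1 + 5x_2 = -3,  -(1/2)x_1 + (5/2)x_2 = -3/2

Row-reduce:
R1 ← R1 / (-1).
R2 ← R2 + 1/2·R1.
Rank is 1 with 2 unknowns, leaving x_2 free.

infinitely many solutions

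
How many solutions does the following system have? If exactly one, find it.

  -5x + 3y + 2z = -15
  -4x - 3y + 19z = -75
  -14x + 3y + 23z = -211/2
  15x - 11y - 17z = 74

no solution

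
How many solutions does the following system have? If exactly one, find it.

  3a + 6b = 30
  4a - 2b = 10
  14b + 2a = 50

Row-reduce the augmented matrix:
R1 ← R1 / (3).
R2 ← R2 − 4·R1.
R3 ← R3 − 2·R1.
R2 ← R2 / (-10).
R1 ← R1 − 2·R2.
R3 ← R3 − 10·R2.
R3 reduces to 0 = 0, so the extra equation is consistent.
Reading off the reduced rows gives a = 4, b = 3.

a = 4, b = 3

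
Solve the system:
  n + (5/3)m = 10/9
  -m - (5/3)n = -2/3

m = 2/3, n = 0

From equation 1: n = 10/9 − 5/3·m.
Substitute into equation 2 and solve: m = 2/3.
Then n = 0.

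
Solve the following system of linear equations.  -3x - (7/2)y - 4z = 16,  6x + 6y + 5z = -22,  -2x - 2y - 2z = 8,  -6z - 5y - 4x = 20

no solution

Row-reduce:
R1 ← R1 / (-3).
R2 ← R2 − 6·R1.
R3 ← R3 + 2·R1.
R4 ← R4 + 4·R1.
R2 ← R2 / (-1).
R1 ← R1 − 7/6·R2.
R3 ← R3 − 1/3·R2.
R4 ← R4 + 1/3·R2.
R3 ← R3 / (-1/3).
R1 ← R1 + 13/6·R3.
R2 ← R2 − 3·R3.
R4 ← R4 − 1/3·R3.
Row 4 reduces to 0 = -4, a contradiction. The system is inconsistent.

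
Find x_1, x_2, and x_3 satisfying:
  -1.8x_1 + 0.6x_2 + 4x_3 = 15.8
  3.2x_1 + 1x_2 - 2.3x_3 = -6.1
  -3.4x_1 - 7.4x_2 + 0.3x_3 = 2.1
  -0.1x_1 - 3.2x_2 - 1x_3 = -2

Row-reduce the augmented matrix:
R1 ← R1 / (-9/5).
R2 ← R2 − 16/5·R1.
R3 ← R3 + 17/5·R1.
R4 ← R4 + 1/10·R1.
R2 ← R2 / (31/15).
R1 ← R1 + 1/3·R2.
R3 ← R3 + 128/15·R2.
R4 ← R4 + 97/30·R2.
R3 ← R3 / (3909/310).
R1 ← R1 + 269/186·R3.
R2 ← R2 − 433/186·R3.
R4 ← R4 − 3909/620·R3.
R4 reduces to 0 = 0, so the extra equation is consistent.
Reading off the reduced rows gives x_1 = 2, x_2 = -1, x_3 = 5.

x_1 = 2, x_2 = -1, x_3 = 5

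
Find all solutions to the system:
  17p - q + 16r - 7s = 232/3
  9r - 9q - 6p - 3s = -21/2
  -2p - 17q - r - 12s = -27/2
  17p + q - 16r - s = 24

p = 8/3, q = 4/3, r = 3/2, s = -4/3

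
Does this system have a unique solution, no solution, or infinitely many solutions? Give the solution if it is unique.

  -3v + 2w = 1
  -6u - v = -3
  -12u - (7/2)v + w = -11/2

Row-reduce:
Swap R1 and R2.
R1 ← R1 / (-6).
R3 ← R3 + 12·R1.
R2 ← R2 / (-3).
R1 ← R1 − 1/6·R2.
R3 ← R3 + 3/2·R2.
Rank is 2 with 3 unknowns, leaving w free.

infinitely many solutions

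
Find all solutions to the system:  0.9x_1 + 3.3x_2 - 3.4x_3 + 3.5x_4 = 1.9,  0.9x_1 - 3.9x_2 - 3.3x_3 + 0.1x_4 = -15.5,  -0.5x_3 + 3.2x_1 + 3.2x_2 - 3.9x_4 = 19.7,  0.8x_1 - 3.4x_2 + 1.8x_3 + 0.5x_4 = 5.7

x_1 = 6, x_2 = 2, x_3 = 4, x_4 = 1

Row-reduce the augmented matrix:
R1 ← R1 / (9/10).
R2 ← R2 − 9/10·R1.
R3 ← R3 − 16/5·R1.
R4 ← R4 − 4/5·R1.
R2 ← R2 / (-36/5).
R1 ← R1 − 11/3·R2.
R3 ← R3 + 128/15·R2.
R4 ← R4 + 19/3·R2.
R3 ← R3 / (3097/270).
R1 ← R1 + 805/216·R3.
R2 ← R2 + 1/72·R3.
R4 ← R4 − 5113/1080·R3.
R4 ← R4 / (7123/1304).
R1 ← R1 + 7213/3912·R4.
R2 ← R2 − 1789/3912·R4.
R3 ← R3 + 175/163·R4.
Reading off the reduced rows gives x_1 = 6, x_2 = 2, x_3 = 4, x_4 = 1.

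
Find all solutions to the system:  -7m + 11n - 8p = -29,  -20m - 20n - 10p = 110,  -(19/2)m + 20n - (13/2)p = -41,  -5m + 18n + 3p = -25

no solution

Row-reduce:
R1 ← R1 / (-7).
R2 ← R2 + 20·R1.
R3 ← R3 + 19/2·R1.
R4 ← R4 + 5·R1.
R2 ← R2 / (-360/7).
R1 ← R1 + 11/7·R2.
R3 ← R3 − 71/14·R2.
R4 ← R4 − 71/7·R2.
R3 ← R3 / (45/8).
R1 ← R1 − 3/4·R3.
R2 ← R2 + 1/4·R3.
R4 ← R4 − 45/4·R3.
Row 4 reduces to 0 = -1, a contradiction. The system is inconsistent.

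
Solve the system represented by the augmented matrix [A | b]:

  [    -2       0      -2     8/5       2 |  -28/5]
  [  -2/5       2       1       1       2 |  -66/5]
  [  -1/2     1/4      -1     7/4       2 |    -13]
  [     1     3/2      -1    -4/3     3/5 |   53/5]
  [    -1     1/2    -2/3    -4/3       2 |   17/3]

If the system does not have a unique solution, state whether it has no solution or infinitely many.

x_1 = -2, x_2 = 2, x_3 = -4, x_4 = -6, x_5 = -4

Row-reduce the augmented matrix:
R1 ← R1 / (-2).
R2 ← R2 + 2/5·R1.
R3 ← R3 + 1/2·R1.
R4 ← R4 − 1·R1.
R5 ← R5 + 1·R1.
R2 ← R2 / (2).
R3 ← R3 − 1/4·R2.
R4 ← R4 − 3/2·R2.
R5 ← R5 − 1/2·R2.
R3 ← R3 / (-27/40).
R1 ← R1 − 1·R3.
R2 ← R2 − 7/10·R3.
R4 ← R4 + 61/20·R3.
R5 ← R5 + 1/60·R3.
R4 ← R4 / (-365/54).
R1 ← R1 − 29/27·R4.
R2 ← R2 − 223/135·R4.
R3 ← R3 + 253/135·R4.
R5 ← R5 + 1891/810·R4.
R5 ← R5 / (201911/82125).
R1 ← R1 − 307/5475·R5.
R2 ← R2 − 22184/27375·R5.
R3 ← R3 + 11174/27375·R5.
R4 ← R4 − 1478/1825·R5.
Reading off the reduced rows gives x_1 = -2, x_2 = 2, x_3 = -4, x_4 = -6, x_5 = -4.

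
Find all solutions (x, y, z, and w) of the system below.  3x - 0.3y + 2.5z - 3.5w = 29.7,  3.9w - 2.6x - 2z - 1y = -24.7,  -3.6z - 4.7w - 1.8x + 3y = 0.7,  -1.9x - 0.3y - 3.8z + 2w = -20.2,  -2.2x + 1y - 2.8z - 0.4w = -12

Row-reduce the augmented matrix:
R1 ← R1 / (3).
R2 ← R2 + 13/5·R1.
R3 ← R3 + 9/5·R1.
R4 ← R4 + 19/10·R1.
R5 ← R5 + 11/5·R1.
R2 ← R2 / (-63/50).
R1 ← R1 + 1/10·R2.
R3 ← R3 − 141/50·R2.
R4 ← R4 + 49/100·R2.
R5 ← R5 − 39/50·R2.
R3 ← R3 / (-544/315).
R1 ← R1 − 155/189·R3.
R2 ← R2 + 25/189·R3.
R4 ← R4 + 308/135·R3.
R5 ← R5 + 272/315·R3.
R4 ← R4 / (11969/2040).
R1 ← R1 + 5783/1632·R4.
R2 ← R2 + 515/1632·R4.
R3 ← R3 − 1531/544·R4.
R5 reduces to 0 = 0, so the extra equation is consistent.
Reading off the reduced rows gives x = 2, y = -4, z = 2, w = -5.

x = 2, y = -4, z = 2, w = -5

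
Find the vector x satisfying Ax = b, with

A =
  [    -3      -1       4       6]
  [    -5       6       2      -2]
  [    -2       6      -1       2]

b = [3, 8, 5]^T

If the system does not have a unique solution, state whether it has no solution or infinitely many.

infinitely many solutions

Row-reduce:
R1 ← R1 / (-3).
R2 ← R2 + 5·R1.
R3 ← R3 + 2·R1.
R2 ← R2 / (23/3).
R1 ← R1 − 1/3·R2.
R3 ← R3 − 20/3·R2.
R3 ← R3 / (9/23).
R1 ← R1 + 26/23·R3.
R2 ← R2 + 14/23·R3.
Rank is 3 with 4 unknowns, leaving x_4 free.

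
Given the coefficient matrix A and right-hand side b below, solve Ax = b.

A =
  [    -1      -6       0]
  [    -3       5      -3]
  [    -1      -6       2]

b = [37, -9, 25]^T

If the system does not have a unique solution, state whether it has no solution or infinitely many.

x_1 = -1, x_2 = -6, x_3 = -6

Row-reduce the augmented matrix:
R1 ← R1 / (-1).
R2 ← R2 + 3·R1.
R3 ← R3 + 1·R1.
R2 ← R2 / (23).
R1 ← R1 − 6·R2.
R3 ← R3 / (2).
R1 ← R1 − 18/23·R3.
R2 ← R2 + 3/23·R3.
Reading off the reduced rows gives x_1 = -1, x_2 = -6, x_3 = -6.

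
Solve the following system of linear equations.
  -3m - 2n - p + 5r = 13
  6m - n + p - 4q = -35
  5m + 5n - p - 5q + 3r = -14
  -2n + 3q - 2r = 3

Row-reduce:
R1 ← R1 / (-3).
R2 ← R2 − 6·R1.
R3 ← R3 − 5·R1.
R2 ← R2 / (-5).
R1 ← R1 − 2/3·R2.
R3 ← R3 − 5/3·R2.
R4 ← R4 + 2·R2.
R3 ← R3 / (-3).
R1 ← R1 − 1/5·R3.
R2 ← R2 − 1/5·R3.
R4 ← R4 − 2/5·R3.
R4 ← R4 / (169/45).
R1 ← R1 + 43/45·R4.
R2 ← R2 − 17/45·R4.
R3 ← R3 − 19/9·R4.
Rank is 4 with 5 unknowns, leaving r free.

infinitely many solutions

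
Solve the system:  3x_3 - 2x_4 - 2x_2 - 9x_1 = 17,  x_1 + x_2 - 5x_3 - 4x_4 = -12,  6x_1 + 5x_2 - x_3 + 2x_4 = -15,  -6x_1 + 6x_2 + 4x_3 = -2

Row-reduce:
R1 ← R1 / (-9).
R2 ← R2 − 1·R1.
R3 ← R3 − 6·R1.
R4 ← R4 + 6·R1.
R2 ← R2 / (7/9).
R1 ← R1 − 2/9·R2.
R3 ← R3 − 11/3·R2.
R4 ← R4 − 22/3·R2.
R3 ← R3 / (23).
R1 ← R1 − 1·R3.
R2 ← R2 + 6·R3.
R4 ← R4 − 46·R3.
Row 4 reduces to 0 = -6, a contradiction. The system is inconsistent.

no solution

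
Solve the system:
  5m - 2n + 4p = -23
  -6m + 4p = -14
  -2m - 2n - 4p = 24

m = -1, n = -1, p = -5

Row-reduce the augmented matrix:
R1 ← R1 / (5).
R2 ← R2 + 6·R1.
R3 ← R3 + 2·R1.
R2 ← R2 / (-12/5).
R1 ← R1 + 2/5·R2.
R3 ← R3 + 14/5·R2.
R3 ← R3 / (-38/3).
R1 ← R1 + 2/3·R3.
R2 ← R2 + 11/3·R3.
Reading off the reduced rows gives m = -1, n = -1, p = -5.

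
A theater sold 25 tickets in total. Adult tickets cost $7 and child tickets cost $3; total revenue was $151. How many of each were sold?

adult tickets: 19, child tickets: 6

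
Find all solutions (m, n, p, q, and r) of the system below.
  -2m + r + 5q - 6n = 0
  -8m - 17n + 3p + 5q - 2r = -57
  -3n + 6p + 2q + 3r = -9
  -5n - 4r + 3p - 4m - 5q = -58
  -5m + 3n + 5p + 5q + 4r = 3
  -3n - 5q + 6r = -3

no solution

Row-reduce:
R1 ← R1 / (-2).
R2 ← R2 + 8·R1.
R4 ← R4 + 4·R1.
R5 ← R5 + 5·R1.
R2 ← R2 / (7).
R1 ← R1 − 3·R2.
R3 ← R3 + 3·R2.
R4 ← R4 − 7·R2.
R5 ← R5 − 18·R2.
R6 ← R6 + 3·R2.
R3 ← R3 / (51/7).
R1 ← R1 + 9/7·R3.
R2 ← R2 − 3/7·R3.
R5 ← R5 + 19/7·R3.
R6 ← R6 − 9/7·R3.
Swap R4 and R5.
R4 ← R4 / (3001/102).
R1 ← R1 − 107/34·R4.
R2 ← R2 + 32/17·R4.
R3 ← R3 + 31/51·R4.
R6 ← R6 + 181/17·R4.
Swap R5 and R6.
R5 ← R5 / (28620/3001).
R1 ← R1 − 958/3001·R5.
R2 ← R2 − 633/3001·R5.
R3 ← R3 − 1236/3001·R5.
R4 ← R4 − 1743/3001·R5.
Row 6 reduces to 0 = -1, a contradiction. The system is inconsistent.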